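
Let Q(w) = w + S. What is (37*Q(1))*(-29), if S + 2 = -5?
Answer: 6438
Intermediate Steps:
S = -7 (S = -2 - 5 = -7)
Q(w) = -7 + w (Q(w) = w - 7 = -7 + w)
(37*Q(1))*(-29) = (37*(-7 + 1))*(-29) = (37*(-6))*(-29) = -222*(-29) = 6438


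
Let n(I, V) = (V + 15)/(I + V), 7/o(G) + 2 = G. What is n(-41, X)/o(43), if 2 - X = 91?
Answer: 1517/455 ≈ 3.3341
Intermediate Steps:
X = -89 (X = 2 - 1*91 = 2 - 91 = -89)
o(G) = 7/(-2 + G)
n(I, V) = (15 + V)/(I + V)
n(-41, X)/o(43) = ((15 - 89)/(-41 - 89))/((7/(-2 + 43))) = (-74/(-130))/((7/41)) = (-1/130*(-74))/((7*(1/41))) = 37/(65*(7/41)) = (37/65)*(41/7) = 1517/455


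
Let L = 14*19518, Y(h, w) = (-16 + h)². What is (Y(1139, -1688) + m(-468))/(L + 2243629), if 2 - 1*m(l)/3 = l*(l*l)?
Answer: 308770831/2516881 ≈ 122.68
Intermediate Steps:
L = 273252
m(l) = 6 - 3*l³ (m(l) = 6 - 3*l*l*l = 6 - 3*l*l² = 6 - 3*l³)
(Y(1139, -1688) + m(-468))/(L + 2243629) = ((-16 + 1139)² + (6 - 3*(-468)³))/(273252 + 2243629) = (1123² + (6 - 3*(-102503232)))/2516881 = (1261129 + (6 + 307509696))*(1/2516881) = (1261129 + 307509702)*(1/2516881) = 308770831*(1/2516881) = 308770831/2516881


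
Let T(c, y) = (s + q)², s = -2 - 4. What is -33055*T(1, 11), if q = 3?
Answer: -297495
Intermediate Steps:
s = -6
T(c, y) = 9 (T(c, y) = (-6 + 3)² = (-3)² = 9)
-33055*T(1, 11) = -33055*9 = -297495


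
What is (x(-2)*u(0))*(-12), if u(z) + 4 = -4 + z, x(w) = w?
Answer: -192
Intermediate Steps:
u(z) = -8 + z (u(z) = -4 + (-4 + z) = -8 + z)
(x(-2)*u(0))*(-12) = -2*(-8 + 0)*(-12) = -2*(-8)*(-12) = 16*(-12) = -192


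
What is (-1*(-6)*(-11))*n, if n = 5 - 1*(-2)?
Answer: -462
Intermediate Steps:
n = 7 (n = 5 + 2 = 7)
(-1*(-6)*(-11))*n = (-1*(-6)*(-11))*7 = (6*(-11))*7 = -66*7 = -462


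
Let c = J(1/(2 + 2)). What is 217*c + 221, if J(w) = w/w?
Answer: 438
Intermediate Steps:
J(w) = 1
c = 1
217*c + 221 = 217*1 + 221 = 217 + 221 = 438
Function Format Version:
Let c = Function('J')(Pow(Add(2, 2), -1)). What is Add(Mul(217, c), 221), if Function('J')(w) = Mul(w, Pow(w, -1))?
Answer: 438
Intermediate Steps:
Function('J')(w) = 1
c = 1
Add(Mul(217, c), 221) = Add(Mul(217, 1), 221) = Add(217, 221) = 438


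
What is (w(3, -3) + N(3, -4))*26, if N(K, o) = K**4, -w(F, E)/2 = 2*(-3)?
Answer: 2418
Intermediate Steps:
w(F, E) = 12 (w(F, E) = -4*(-3) = -2*(-6) = 12)
(w(3, -3) + N(3, -4))*26 = (12 + 3**4)*26 = (12 + 81)*26 = 93*26 = 2418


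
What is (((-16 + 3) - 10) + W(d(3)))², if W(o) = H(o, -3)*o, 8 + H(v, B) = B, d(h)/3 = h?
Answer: 14884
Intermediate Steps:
d(h) = 3*h
H(v, B) = -8 + B
W(o) = -11*o (W(o) = (-8 - 3)*o = -11*o)
(((-16 + 3) - 10) + W(d(3)))² = (((-16 + 3) - 10) - 33*3)² = ((-13 - 10) - 11*9)² = (-23 - 99)² = (-122)² = 14884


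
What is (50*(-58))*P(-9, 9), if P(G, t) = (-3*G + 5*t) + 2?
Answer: -214600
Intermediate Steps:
P(G, t) = 2 - 3*G + 5*t
(50*(-58))*P(-9, 9) = (50*(-58))*(2 - 3*(-9) + 5*9) = -2900*(2 + 27 + 45) = -2900*74 = -214600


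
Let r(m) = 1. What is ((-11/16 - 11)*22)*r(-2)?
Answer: -2057/8 ≈ -257.13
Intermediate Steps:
((-11/16 - 11)*22)*r(-2) = ((-11/16 - 11)*22)*1 = -187/16*22*1 = -2057/8*1 = -2057/8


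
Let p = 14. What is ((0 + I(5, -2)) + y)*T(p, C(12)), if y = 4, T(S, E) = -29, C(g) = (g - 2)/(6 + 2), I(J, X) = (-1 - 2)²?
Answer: -377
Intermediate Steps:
I(J, X) = 9 (I(J, X) = (-3)² = 9)
C(g) = -¼ + g/8 (C(g) = (-2 + g)/8 = (-2 + g)*(⅛) = -¼ + g/8)
((0 + I(5, -2)) + y)*T(p, C(12)) = ((0 + 9) + 4)*(-29) = (9 + 4)*(-29) = 13*(-29) = -377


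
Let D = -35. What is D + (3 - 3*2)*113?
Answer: -374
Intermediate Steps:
D + (3 - 3*2)*113 = -35 + (3 - 3*2)*113 = -35 + (3 - 6)*113 = -35 - 3*113 = -35 - 339 = -374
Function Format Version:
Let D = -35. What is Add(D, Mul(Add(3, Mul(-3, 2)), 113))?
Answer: -374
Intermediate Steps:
Add(D, Mul(Add(3, Mul(-3, 2)), 113)) = Add(-35, Mul(Add(3, Mul(-3, 2)), 113)) = Add(-35, Mul(Add(3, -6), 113)) = Add(-35, Mul(-3, 113)) = Add(-35, -339) = -374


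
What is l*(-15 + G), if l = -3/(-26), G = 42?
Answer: 81/26 ≈ 3.1154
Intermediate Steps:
l = 3/26 (l = -3*(-1/26) = 3/26 ≈ 0.11538)
l*(-15 + G) = 3*(-15 + 42)/26 = (3/26)*27 = 81/26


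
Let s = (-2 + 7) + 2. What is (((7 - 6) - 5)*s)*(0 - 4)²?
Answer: -448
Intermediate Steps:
s = 7 (s = 5 + 2 = 7)
(((7 - 6) - 5)*s)*(0 - 4)² = (((7 - 6) - 5)*7)*(0 - 4)² = ((1 - 5)*7)*(-4)² = -4*7*16 = -28*16 = -448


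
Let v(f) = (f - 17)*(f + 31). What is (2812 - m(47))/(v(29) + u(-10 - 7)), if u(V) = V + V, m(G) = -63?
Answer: 2875/686 ≈ 4.1910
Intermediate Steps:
v(f) = (-17 + f)*(31 + f)
u(V) = 2*V
(2812 - m(47))/(v(29) + u(-10 - 7)) = (2812 - 1*(-63))/((-527 + 29**2 + 14*29) + 2*(-10 - 7)) = (2812 + 63)/((-527 + 841 + 406) + 2*(-17)) = 2875/(720 - 34) = 2875/686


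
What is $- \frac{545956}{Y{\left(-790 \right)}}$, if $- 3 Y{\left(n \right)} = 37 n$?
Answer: $- \frac{818934}{14615} \approx -56.034$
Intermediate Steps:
$Y{\left(n \right)} = - \frac{37 n}{3}$
$- \frac{545956}{Y{\left(-790 \right)}} = - \frac{545956}{\left(- \frac{37}{3}\right) \left(-790\right)} = - \frac{545956}{\frac{29230}{3}} = \left(-545956\right) \frac{3}{29230} = - \frac{818934}{14615}$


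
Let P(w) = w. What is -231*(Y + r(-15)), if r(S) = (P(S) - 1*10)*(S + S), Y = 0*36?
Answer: -173250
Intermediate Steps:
Y = 0
r(S) = 2*S*(-10 + S) (r(S) = (S - 1*10)*(S + S) = (S - 10)*(2*S) = (-10 + S)*(2*S) = 2*S*(-10 + S))
-231*(Y + r(-15)) = -231*(0 + 2*(-15)*(-10 - 15)) = -231*(0 + 2*(-15)*(-25)) = -231*(0 + 750) = -231*750 = -173250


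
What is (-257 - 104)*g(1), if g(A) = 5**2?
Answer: -9025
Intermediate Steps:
g(A) = 25
(-257 - 104)*g(1) = (-257 - 104)*25 = -361*25 = -9025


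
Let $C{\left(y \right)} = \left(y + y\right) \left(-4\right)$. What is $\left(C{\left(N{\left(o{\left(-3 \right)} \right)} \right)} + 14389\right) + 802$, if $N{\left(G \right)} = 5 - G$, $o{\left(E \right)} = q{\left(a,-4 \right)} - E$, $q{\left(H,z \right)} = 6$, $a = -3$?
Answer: $15223$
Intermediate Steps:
$o{\left(E \right)} = 6 - E$
$C{\left(y \right)} = - 8 y$ ($C{\left(y \right)} = 2 y \left(-4\right) = - 8 y$)
$\left(C{\left(N{\left(o{\left(-3 \right)} \right)} \right)} + 14389\right) + 802 = \left(- 8 \left(5 - \left(6 - -3\right)\right) + 14389\right) + 802 = \left(- 8 \left(5 - \left(6 + 3\right)\right) + 14389\right) + 802 = \left(- 8 \left(5 - 9\right) + 14389\right) + 802 = \left(\left(-8\right) \left(-4\right) + 14389\right) + 802 = \left(32 + 14389\right) + 802 = 14421 + 802 = 15223$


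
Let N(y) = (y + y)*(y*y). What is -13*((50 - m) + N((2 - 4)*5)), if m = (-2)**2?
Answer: 25402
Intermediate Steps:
m = 4
N(y) = 2*y**3 (N(y) = (2*y)*y**2 = 2*y**3)
-13*((50 - m) + N((2 - 4)*5)) = -13*((50 - 1*4) + 2*((2 - 4)*5)**3) = -13*((50 - 4) + 2*(-2*5)**3) = -13*(46 + 2*(-10)**3) = -13*(46 + 2*(-1000)) = -13*(46 - 2000) = -13*(-1954) = 25402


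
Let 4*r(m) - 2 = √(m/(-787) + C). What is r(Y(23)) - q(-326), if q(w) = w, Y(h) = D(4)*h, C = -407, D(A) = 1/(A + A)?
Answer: 653/2 + I*√4033367130/12592 ≈ 326.5 + 5.0436*I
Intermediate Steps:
D(A) = 1/(2*A)
Y(h) = h/8 (Y(h) = ((½)/4)*h = ((½)*(¼))*h = h/8)
r(m) = ½ + √(-407 - m/787)/4 (r(m) = ½ + √(m/(-787) - 407)/4 = ½ + √(m*(-1/787) - 407)/4 = ½ + √(-m/787 - 407)/4 = ½ + √(-407 - m/787)/4)
r(Y(23)) - q(-326) = (½ + √(-252083183 - 787*23/8)/3148) - 1*(-326) = (½ + √(-252083183 - 787*23/8)/3148) + 326 = (½ + √(-252083183 - 18101/8)/3148) + 326 = (½ + √(-2016683565/8)/3148) + 326 = (½ + (I*√4033367130/4)/3148) + 326 = (½ + I*√4033367130/12592) + 326 = 653/2 + I*√4033367130/12592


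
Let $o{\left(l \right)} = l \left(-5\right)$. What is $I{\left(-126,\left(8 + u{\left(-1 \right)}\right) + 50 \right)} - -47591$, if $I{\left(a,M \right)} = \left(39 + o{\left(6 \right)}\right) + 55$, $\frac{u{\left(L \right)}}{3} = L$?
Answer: $47655$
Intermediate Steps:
$o{\left(l \right)} = - 5 l$
$u{\left(L \right)} = 3 L$
$I{\left(a,M \right)} = 64$ ($I{\left(a,M \right)} = \left(39 - 30\right) + 55 = 9 + 55 = 64$)
$I{\left(-126,\left(8 + u{\left(-1 \right)}\right) + 50 \right)} - -47591 = 64 - -47591 = 64 + 47591 = 47655$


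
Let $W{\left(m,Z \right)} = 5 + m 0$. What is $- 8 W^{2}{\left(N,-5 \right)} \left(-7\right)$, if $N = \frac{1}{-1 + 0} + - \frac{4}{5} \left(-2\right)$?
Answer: $1400$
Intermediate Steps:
$N = \frac{3}{5}$ ($N = \frac{1}{-1} + \left(-4\right) \frac{1}{5} \left(-2\right) = -1 - - \frac{8}{5} = -1 + \frac{8}{5} = \frac{3}{5} \approx 0.6$)
$W{\left(m,Z \right)} = 5$ ($W{\left(m,Z \right)} = 5 + 0 = 5$)
$- 8 W^{2}{\left(N,-5 \right)} \left(-7\right) = - 8 \cdot 5^{2} \left(-7\right) = \left(-8\right) 25 \left(-7\right) = \left(-200\right) \left(-7\right) = 1400$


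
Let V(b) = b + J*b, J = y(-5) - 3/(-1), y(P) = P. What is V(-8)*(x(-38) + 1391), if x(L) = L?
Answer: 10824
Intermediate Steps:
J = -2 (J = -5 - 3/(-1) = -5 - 3*(-1) = -5 - 1*(-3) = -5 + 3 = -2)
V(b) = -b (V(b) = b - 2*b = -b)
V(-8)*(x(-38) + 1391) = (-1*(-8))*(-38 + 1391) = 8*1353 = 10824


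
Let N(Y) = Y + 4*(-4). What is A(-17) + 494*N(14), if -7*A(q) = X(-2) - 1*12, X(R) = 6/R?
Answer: -6901/7 ≈ -985.86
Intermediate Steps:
N(Y) = -16 + Y (N(Y) = Y - 16 = -16 + Y)
A(q) = 15/7 (A(q) = -(6/(-2) - 1*12)/7 = -(6*(-½) - 12)/7 = -(-3 - 12)/7 = -⅐*(-15) = 15/7)
A(-17) + 494*N(14) = 15/7 + 494*(-16 + 14) = 15/7 + 494*(-2) = 15/7 - 988 = -6901/7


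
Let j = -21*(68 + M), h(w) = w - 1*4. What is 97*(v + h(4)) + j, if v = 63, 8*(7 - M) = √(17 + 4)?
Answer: 4536 + 21*√21/8 ≈ 4548.0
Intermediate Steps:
M = 7 - √21/8 (M = 7 - √(17 + 4)/8 = 7 - √21/8 ≈ 6.4272)
h(w) = -4 + w (h(w) = w - 4 = -4 + w)
j = -1575 + 21*√21/8 (j = -21*(68 + (7 - √21/8)) = -21*(75 - √21/8) = -1575 + 21*√21/8 ≈ -1563.0)
97*(v + h(4)) + j = 97*(63 + (-4 + 4)) + (-1575 + 21*√21/8) = 97*(63 + 0) + (-1575 + 21*√21/8) = 97*63 + (-1575 + 21*√21/8) = 6111 + (-1575 + 21*√21/8) = 4536 + 21*√21/8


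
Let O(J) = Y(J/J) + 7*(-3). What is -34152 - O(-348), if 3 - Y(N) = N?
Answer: -34133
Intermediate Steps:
Y(N) = 3 - N
O(J) = -19 (O(J) = (3 - J/J) + 7*(-3) = (3 - 1*1) - 21 = (3 - 1) - 21 = 2 - 21 = -19)
-34152 - O(-348) = -34152 - 1*(-19) = -34152 + 19 = -34133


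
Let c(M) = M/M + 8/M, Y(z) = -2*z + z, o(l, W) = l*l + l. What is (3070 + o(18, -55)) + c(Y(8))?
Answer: 3412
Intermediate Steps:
o(l, W) = l + l² (o(l, W) = l² + l = l + l²)
Y(z) = -z
c(M) = 1 + 8/M
(3070 + o(18, -55)) + c(Y(8)) = (3070 + 18*(1 + 18)) + (8 - 1*8)/((-1*8)) = (3070 + 18*19) + (8 - 8)/(-8) = (3070 + 342) - ⅛*0 = 3412 + 0 = 3412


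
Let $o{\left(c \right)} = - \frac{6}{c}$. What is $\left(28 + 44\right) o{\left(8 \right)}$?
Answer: $-54$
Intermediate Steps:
$\left(28 + 44\right) o{\left(8 \right)} = \left(28 + 44\right) \left(- \frac{6}{8}\right) = 72 \left(\left(-6\right) \frac{1}{8}\right) = 72 \left(- \frac{3}{4}\right) = -54$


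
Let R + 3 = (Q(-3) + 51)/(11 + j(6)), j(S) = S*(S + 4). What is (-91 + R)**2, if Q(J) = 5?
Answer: 43797924/5041 ≈ 8688.3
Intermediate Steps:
j(S) = S*(4 + S)
R = -157/71 (R = -3 + (5 + 51)/(11 + 6*(4 + 6)) = -3 + 56/(11 + 6*10) = -3 + 56/(11 + 60) = -3 + 56/71 = -157/71 ≈ -2.2113)
(-91 + R)**2 = (-91 - 157/71)**2 = (-6618/71)**2 = 43797924/5041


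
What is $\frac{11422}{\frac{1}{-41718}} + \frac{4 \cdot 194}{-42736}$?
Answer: $- \frac{2545479004729}{5342} \approx -4.765 \cdot 10^{8}$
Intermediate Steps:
$\frac{11422}{\frac{1}{-41718}} + \frac{4 \cdot 194}{-42736} = \frac{11422}{- \frac{1}{41718}} + 776 \left(- \frac{1}{42736}\right) = 11422 \left(-41718\right) - \frac{97}{5342} = -476502996 - \frac{97}{5342} = - \frac{2545479004729}{5342}$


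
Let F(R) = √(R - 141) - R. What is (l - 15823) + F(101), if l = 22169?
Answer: 6245 + 2*I*√10 ≈ 6245.0 + 6.3246*I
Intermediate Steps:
F(R) = √(-141 + R) - R
(l - 15823) + F(101) = (22169 - 15823) + (√(-141 + 101) - 1*101) = 6346 + (√(-40) - 101) = 6346 + (2*I*√10 - 101) = 6346 + (-101 + 2*I*√10) = 6245 + 2*I*√10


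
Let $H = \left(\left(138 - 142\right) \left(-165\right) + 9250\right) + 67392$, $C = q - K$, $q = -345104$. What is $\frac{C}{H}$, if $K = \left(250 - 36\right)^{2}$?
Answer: $- \frac{195450}{38651} \approx -5.0568$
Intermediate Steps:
$K = 45796$ ($K = 214^{2} = 45796$)
$C = -390900$ ($C = -345104 - 45796 = -390900$)
$H = 77302$ ($H = \left(\left(-4\right) \left(-165\right) + 9250\right) + 67392 = \left(660 + 9250\right) + 67392 = 9910 + 67392 = 77302$)
$\frac{C}{H} = - \frac{390900}{77302} = \left(-390900\right) \frac{1}{77302} = - \frac{195450}{38651}$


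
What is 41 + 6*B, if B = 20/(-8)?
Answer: 26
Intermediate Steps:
B = -5/2 (B = 20*(-⅛) = -5/2 ≈ -2.5000)
41 + 6*B = 41 + 6*(-5/2) = 41 - 15 = 26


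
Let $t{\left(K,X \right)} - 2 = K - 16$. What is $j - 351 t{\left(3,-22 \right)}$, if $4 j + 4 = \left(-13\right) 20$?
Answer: $3795$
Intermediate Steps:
$t{\left(K,X \right)} = -14 + K$ ($t{\left(K,X \right)} = 2 + \left(K - 16\right) = 2 + \left(-16 + K\right) = -14 + K$)
$j = -66$ ($j = -1 + \frac{\left(-13\right) 20}{4} = -1 + \frac{1}{4} \left(-260\right) = -1 - 65 = -66$)
$j - 351 t{\left(3,-22 \right)} = -66 - 351 \left(-14 + 3\right) = -66 - -3861 = -66 + 3861 = 3795$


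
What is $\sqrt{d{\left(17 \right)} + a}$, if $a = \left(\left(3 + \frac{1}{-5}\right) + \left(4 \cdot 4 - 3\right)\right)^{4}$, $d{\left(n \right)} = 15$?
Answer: $\frac{4 \sqrt{2434966}}{25} \approx 249.67$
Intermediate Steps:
$a = \frac{38950081}{625}$ ($a = \left(\left(3 - \frac{1}{5}\right) + \left(16 - 3\right)\right)^{4} = \left(\frac{14}{5} + 13\right)^{4} = \left(\frac{79}{5}\right)^{4} = \frac{38950081}{625} \approx 62320.0$)
$\sqrt{d{\left(17 \right)} + a} = \sqrt{15 + \frac{38950081}{625}} = \sqrt{\frac{38959456}{625}} = \frac{4 \sqrt{2434966}}{25}$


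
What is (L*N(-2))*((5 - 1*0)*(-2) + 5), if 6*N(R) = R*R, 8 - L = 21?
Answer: 130/3 ≈ 43.333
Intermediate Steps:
L = -13 (L = 8 - 1*21 = 8 - 21 = -13)
N(R) = R**2/6 (N(R) = (R*R)/6 = R**2/6)
(L*N(-2))*((5 - 1*0)*(-2) + 5) = (-13*(-2)**2/6)*((5 - 1*0)*(-2) + 5) = (-13*4/6)*((5 + 0)*(-2) + 5) = (-13*2/3)*(5*(-2) + 5) = -26*(-10 + 5)/3 = -26/3*(-5) = 130/3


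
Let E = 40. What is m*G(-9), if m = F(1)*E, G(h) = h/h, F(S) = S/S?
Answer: 40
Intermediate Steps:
F(S) = 1
G(h) = 1
m = 40 (m = 1*40 = 40)
m*G(-9) = 40*1 = 40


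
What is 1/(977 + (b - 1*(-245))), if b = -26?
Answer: 1/1196 ≈ 0.00083612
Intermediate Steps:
1/(977 + (b - 1*(-245))) = 1/(977 + (-26 - 1*(-245))) = 1/(977 + (-26 + 245)) = 1/(977 + 219) = 1/1196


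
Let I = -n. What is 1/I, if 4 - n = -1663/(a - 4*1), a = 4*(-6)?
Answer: 28/1551 ≈ 0.018053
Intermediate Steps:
a = -24
n = -1551/28 (n = 4 - (-1663)/(-24 - 4*1) = 4 - (-1663)/(-24 - 4) = 4 - (-1663)/(-28) = 4 - (-1663)*(-1)/28 = 4 - 1*1663/28 = 4 - 1663/28 = -1551/28 ≈ -55.393)
I = 1551/28 (I = -1*(-1551/28) = 1551/28 ≈ 55.393)
1/I = 1/(1551/28) = 28/1551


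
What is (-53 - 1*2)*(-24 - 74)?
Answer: 5390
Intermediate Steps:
(-53 - 1*2)*(-24 - 74) = (-53 - 2)*(-98) = -55*(-98) = 5390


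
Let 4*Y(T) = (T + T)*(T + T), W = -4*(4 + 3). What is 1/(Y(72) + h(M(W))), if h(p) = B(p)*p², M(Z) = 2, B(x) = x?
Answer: 1/5192 ≈ 0.00019260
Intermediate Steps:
W = -28 (W = -4*7 = -28)
Y(T) = T² (Y(T) = ((T + T)*(T + T))/4 = ((2*T)*(2*T))/4 = (4*T²)/4 = T²)
h(p) = p³ (h(p) = p*p² = p³)
1/(Y(72) + h(M(W))) = 1/(72² + 2³) = 1/(5184 + 8) = 1/5192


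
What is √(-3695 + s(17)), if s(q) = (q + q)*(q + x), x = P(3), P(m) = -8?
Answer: I*√3389 ≈ 58.215*I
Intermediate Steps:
x = -8
s(q) = 2*q*(-8 + q) (s(q) = (q + q)*(q - 8) = (2*q)*(-8 + q) = 2*q*(-8 + q))
√(-3695 + s(17)) = √(-3695 + 2*17*(-8 + 17)) = √(-3695 + 2*17*9) = √(-3695 + 306) = √(-3389) = I*√3389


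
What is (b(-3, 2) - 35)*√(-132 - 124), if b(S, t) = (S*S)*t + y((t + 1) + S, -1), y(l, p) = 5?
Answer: -192*I ≈ -192.0*I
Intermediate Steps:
b(S, t) = 5 + t*S² (b(S, t) = (S*S)*t + 5 = S²*t + 5 = t*S² + 5 = 5 + t*S²)
(b(-3, 2) - 35)*√(-132 - 124) = ((5 + 2*(-3)²) - 35)*√(-132 - 124) = ((5 + 2*9) - 35)*√(-256) = ((5 + 18) - 35)*(16*I) = (23 - 35)*(16*I) = -192*I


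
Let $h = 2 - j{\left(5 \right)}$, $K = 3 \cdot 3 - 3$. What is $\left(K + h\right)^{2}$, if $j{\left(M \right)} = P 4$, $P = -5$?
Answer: $784$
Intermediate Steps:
$K = 6$ ($K = 9 - 3 = 6$)
$j{\left(M \right)} = -20$ ($j{\left(M \right)} = \left(-5\right) 4 = -20$)
$h = 22$ ($h = 2 - -20 = 2 + 20 = 22$)
$\left(K + h\right)^{2} = \left(6 + 22\right)^{2} = 28^{2} = 784$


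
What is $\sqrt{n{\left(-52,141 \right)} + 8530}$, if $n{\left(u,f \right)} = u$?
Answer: $3 \sqrt{942} \approx 92.076$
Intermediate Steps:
$\sqrt{n{\left(-52,141 \right)} + 8530} = \sqrt{-52 + 8530} = \sqrt{8478} = 3 \sqrt{942}$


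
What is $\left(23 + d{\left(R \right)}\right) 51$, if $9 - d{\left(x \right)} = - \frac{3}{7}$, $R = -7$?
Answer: $\frac{11577}{7} \approx 1653.9$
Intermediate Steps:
$d{\left(x \right)} = \frac{66}{7}$ ($d{\left(x \right)} = 9 - - \frac{3}{7} = 9 + \frac{3}{7} = \frac{66}{7}$)
$\left(23 + d{\left(R \right)}\right) 51 = \left(23 + \frac{66}{7}\right) 51 = \frac{227}{7} \cdot 51 = \frac{11577}{7}$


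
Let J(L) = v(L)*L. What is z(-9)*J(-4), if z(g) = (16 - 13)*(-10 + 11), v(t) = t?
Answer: 48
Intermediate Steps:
z(g) = 3 (z(g) = 3*1 = 3)
J(L) = L² (J(L) = L*L = L²)
z(-9)*J(-4) = 3*(-4)² = 3*16 = 48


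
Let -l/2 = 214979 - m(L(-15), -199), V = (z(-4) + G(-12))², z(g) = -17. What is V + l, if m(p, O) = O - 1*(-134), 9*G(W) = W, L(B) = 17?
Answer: -3867767/9 ≈ -4.2975e+5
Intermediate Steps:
G(W) = W/9
m(p, O) = 134 + O (m(p, O) = O + 134 = 134 + O)
V = 3025/9 (V = (-17 + (⅑)*(-12))² = (-17 - 4/3)² = (-55/3)² = 3025/9 ≈ 336.11)
l = -430088 (l = -2*(214979 - (134 - 199)) = -2*(214979 - 1*(-65)) = -2*(214979 + 65) = -2*215044 = -430088)
V + l = 3025/9 - 430088 = -3867767/9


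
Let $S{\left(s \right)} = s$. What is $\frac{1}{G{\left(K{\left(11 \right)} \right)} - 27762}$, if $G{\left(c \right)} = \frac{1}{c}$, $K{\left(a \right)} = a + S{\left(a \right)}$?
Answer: $- \frac{22}{610763} \approx -3.6021 \cdot 10^{-5}$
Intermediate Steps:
$K{\left(a \right)} = 2 a$ ($K{\left(a \right)} = a + a = 2 a$)
$\frac{1}{G{\left(K{\left(11 \right)} \right)} - 27762} = \frac{1}{\frac{1}{2 \cdot 11} - 27762} = \frac{1}{\frac{1}{22} - 27762} = \frac{1}{- \frac{610763}{22}} = - \frac{22}{610763}$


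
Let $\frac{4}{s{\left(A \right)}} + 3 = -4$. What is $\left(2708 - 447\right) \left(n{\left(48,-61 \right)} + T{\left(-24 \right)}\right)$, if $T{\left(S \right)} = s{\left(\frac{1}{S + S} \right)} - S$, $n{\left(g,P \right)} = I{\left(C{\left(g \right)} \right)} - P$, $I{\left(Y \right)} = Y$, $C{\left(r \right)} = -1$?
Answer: $188632$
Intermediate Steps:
$s{\left(A \right)} = - \frac{4}{7}$ ($s{\left(A \right)} = \frac{4}{-3 - 4} = \frac{4}{-7} = 4 \left(- \frac{1}{7}\right) = - \frac{4}{7}$)
$n{\left(g,P \right)} = -1 - P$
$T{\left(S \right)} = - \frac{4}{7} - S$
$\left(2708 - 447\right) \left(n{\left(48,-61 \right)} + T{\left(-24 \right)}\right) = \left(2708 - 447\right) \left(\left(-1 - -61\right) - - \frac{164}{7}\right) = 2261 \left(\left(-1 + 61\right) + \left(- \frac{4}{7} + 24\right)\right) = 2261 \left(60 + \frac{164}{7}\right) = 2261 \cdot \frac{584}{7} = 188632$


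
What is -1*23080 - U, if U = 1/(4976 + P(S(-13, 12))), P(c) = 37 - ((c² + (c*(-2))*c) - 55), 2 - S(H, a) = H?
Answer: -122162441/5293 ≈ -23080.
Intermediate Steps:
S(H, a) = 2 - H
P(c) = 92 + c² (P(c) = 37 - ((c² + (-2*c)*c) - 55) = 37 - ((c² - 2*c²) - 55) = 37 - (-c² - 55) = 37 - (-55 - c²) = 37 + (55 + c²) = 92 + c²)
U = 1/5293 (U = 1/(4976 + (92 + (2 - 1*(-13))²)) = 1/(4976 + (92 + (2 + 13)²)) = 1/(4976 + (92 + 15²)) = 1/(4976 + (92 + 225)) = 1/(4976 + 317) = 1/5293 ≈ 0.00018893)
-1*23080 - U = -1*23080 - 1*1/5293 = -23080 - 1/5293 = -122162441/5293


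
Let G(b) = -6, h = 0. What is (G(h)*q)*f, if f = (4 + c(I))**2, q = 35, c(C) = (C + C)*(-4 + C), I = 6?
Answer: -164640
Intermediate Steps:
c(C) = 2*C*(-4 + C) (c(C) = (2*C)*(-4 + C) = 2*C*(-4 + C))
f = 784 (f = (4 + 2*6*(-4 + 6))**2 = (4 + 2*6*2)**2 = (4 + 24)**2 = 28**2 = 784)
(G(h)*q)*f = -6*35*784 = -210*784 = -164640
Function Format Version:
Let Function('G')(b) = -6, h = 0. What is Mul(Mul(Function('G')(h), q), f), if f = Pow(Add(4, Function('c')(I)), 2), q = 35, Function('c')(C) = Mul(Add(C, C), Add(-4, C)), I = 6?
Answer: -164640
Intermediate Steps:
Function('c')(C) = Mul(2, C, Add(-4, C)) (Function('c')(C) = Mul(Mul(2, C), Add(-4, C)) = Mul(2, C, Add(-4, C)))
f = 784 (f = Pow(Add(4, Mul(2, 6, Add(-4, 6))), 2) = Pow(Add(4, Mul(2, 6, 2)), 2) = Pow(Add(4, 24), 2) = Pow(28, 2) = 784)
Mul(Mul(Function('G')(h), q), f) = Mul(Mul(-6, 35), 784) = Mul(-210, 784) = -164640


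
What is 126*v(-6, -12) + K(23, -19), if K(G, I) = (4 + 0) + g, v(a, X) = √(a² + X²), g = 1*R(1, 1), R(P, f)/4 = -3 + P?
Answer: -4 + 756*√5 ≈ 1686.5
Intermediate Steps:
R(P, f) = -12 + 4*P (R(P, f) = 4*(-3 + P) = -12 + 4*P)
g = -8 (g = 1*(-12 + 4*1) = 1*(-12 + 4) = 1*(-8) = -8)
v(a, X) = √(X² + a²)
K(G, I) = -4 (K(G, I) = (4 + 0) - 8 = 4 - 8 = -4)
126*v(-6, -12) + K(23, -19) = 126*√((-12)² + (-6)²) - 4 = 126*√(144 + 36) - 4 = 126*√180 - 4 = 126*(6*√5) - 4 = 756*√5 - 4 = -4 + 756*√5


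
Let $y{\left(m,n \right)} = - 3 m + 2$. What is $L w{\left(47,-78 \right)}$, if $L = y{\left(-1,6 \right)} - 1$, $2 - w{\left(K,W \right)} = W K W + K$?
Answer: $-1143972$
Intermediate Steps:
$y{\left(m,n \right)} = 2 - 3 m$
$w{\left(K,W \right)} = 2 - K - K W^{2}$ ($w{\left(K,W \right)} = 2 - \left(W K W + K\right) = 2 - \left(K W W + K\right) = 2 - \left(K W^{2} + K\right) = 2 - \left(K + K W^{2}\right) = 2 - K - K W^{2}$)
$L = 4$ ($L = \left(2 - -3\right) - 1 = \left(2 + 3\right) - 1 = 5 - 1 = 4$)
$L w{\left(47,-78 \right)} = 4 \left(2 - 47 - 47 \left(-78\right)^{2}\right) = 4 \left(2 - 47 - 47 \cdot 6084\right) = 4 \left(2 - 47 - 285948\right) = 4 \left(-285993\right) = -1143972$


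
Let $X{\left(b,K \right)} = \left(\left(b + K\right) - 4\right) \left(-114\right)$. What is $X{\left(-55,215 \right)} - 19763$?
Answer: $-37547$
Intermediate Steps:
$X{\left(b,K \right)} = 456 - 114 K - 114 b$ ($X{\left(b,K \right)} = \left(\left(K + b\right) - 4\right) \left(-114\right) = \left(-4 + K + b\right) \left(-114\right) = 456 - 114 K - 114 b$)
$X{\left(-55,215 \right)} - 19763 = \left(456 - 24510 - -6270\right) - 19763 = \left(456 - 24510 + 6270\right) - 19763 = -17784 - 19763 = -37547$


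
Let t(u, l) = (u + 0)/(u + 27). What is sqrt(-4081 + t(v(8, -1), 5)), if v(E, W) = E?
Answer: I*sqrt(4998945)/35 ≈ 63.881*I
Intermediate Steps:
t(u, l) = u/(27 + u)
sqrt(-4081 + t(v(8, -1), 5)) = sqrt(-4081 + 8/(27 + 8)) = sqrt(-4081 + 8/35) = sqrt(-142827/35) = I*sqrt(4998945)/35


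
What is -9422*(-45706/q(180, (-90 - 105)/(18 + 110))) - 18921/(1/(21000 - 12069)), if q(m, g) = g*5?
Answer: -219881032021/975 ≈ -2.2552e+8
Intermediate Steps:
q(m, g) = 5*g
-9422*(-45706/q(180, (-90 - 105)/(18 + 110))) - 18921/(1/(21000 - 12069)) = -9422*(-45706*(18 + 110)/(5*(-90 - 105))) - 18921/(1/(21000 - 12069)) = -9422/((5*(-195/128))*(-1/45706)) - 18921/(1/8931) = -9422/((5*(-195*1/128))*(-1/45706)) - 18921/1/8931 = -9422/((5*(-195/128))*(-1/45706)) - 18921*8931 = -9422/((-975/128*(-1/45706))) - 168983451 = -9422/975/5850368 - 168983451 = -9422*5850368/975 - 168983451 = -55122167296/975 - 168983451 = -219881032021/975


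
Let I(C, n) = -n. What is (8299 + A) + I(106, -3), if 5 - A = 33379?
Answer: -25072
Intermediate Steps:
A = -33374 (A = 5 - 1*33379 = 5 - 33379 = -33374)
(8299 + A) + I(106, -3) = (8299 - 33374) - 1*(-3) = -25075 + 3 = -25072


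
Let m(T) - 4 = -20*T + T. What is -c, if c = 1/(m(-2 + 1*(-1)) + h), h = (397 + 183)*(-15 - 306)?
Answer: 1/186119 ≈ 5.3729e-6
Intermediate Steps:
m(T) = 4 - 19*T (m(T) = 4 + (-20*T + T) = 4 - 19*T)
h = -186180 (h = 580*(-321) = -186180)
c = -1/186119 (c = 1/((4 - 19*(-2 + 1*(-1))) - 186180) = 1/((4 - 19*(-2 - 1)) - 186180) = 1/((4 - 19*(-3)) - 186180) = 1/((4 + 57) - 186180) = 1/(61 - 186180) = 1/(-186119) = -1/186119 ≈ -5.3729e-6)
-c = -1*(-1/186119) = 1/186119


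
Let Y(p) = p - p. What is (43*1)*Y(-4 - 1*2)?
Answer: 0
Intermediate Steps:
Y(p) = 0
(43*1)*Y(-4 - 1*2) = (43*1)*0 = 43*0 = 0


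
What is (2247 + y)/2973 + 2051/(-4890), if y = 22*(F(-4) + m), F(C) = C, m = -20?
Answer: 769429/4845990 ≈ 0.15878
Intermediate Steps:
y = -528 (y = 22*(-4 - 20) = 22*(-24) = -528)
(2247 + y)/2973 + 2051/(-4890) = (2247 - 528)/2973 + 2051/(-4890) = 1719*(1/2973) + 2051*(-1/4890) = 573/991 - 2051/4890 = 769429/4845990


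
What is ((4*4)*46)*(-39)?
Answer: -28704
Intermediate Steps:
((4*4)*46)*(-39) = (16*46)*(-39) = 736*(-39) = -28704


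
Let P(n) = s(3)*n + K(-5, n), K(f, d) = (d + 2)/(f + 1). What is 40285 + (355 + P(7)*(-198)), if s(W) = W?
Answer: 73855/2 ≈ 36928.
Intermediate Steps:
K(f, d) = (2 + d)/(1 + f)
P(n) = -½ + 11*n/4 (P(n) = 3*n + (2 + n)/(1 - 5) = 3*n + (2 + n)/(-4) = 3*n - (2 + n)/4 = 3*n + (-½ - n/4) = -½ + 11*n/4)
40285 + (355 + P(7)*(-198)) = 40285 + (355 + (-½ + (11/4)*7)*(-198)) = 40285 + (355 + (-½ + 77/4)*(-198)) = 40285 + (355 + (75/4)*(-198)) = 40285 + (355 - 7425/2) = 40285 - 6715/2 = 73855/2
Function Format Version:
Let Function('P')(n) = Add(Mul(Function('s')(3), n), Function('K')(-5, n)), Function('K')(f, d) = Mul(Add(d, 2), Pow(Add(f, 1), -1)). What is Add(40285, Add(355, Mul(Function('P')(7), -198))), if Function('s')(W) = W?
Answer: Rational(73855, 2) ≈ 36928.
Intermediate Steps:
Function('K')(f, d) = Mul(Pow(Add(1, f), -1), Add(2, d)) (Function('K')(f, d) = Mul(Add(2, d), Pow(Add(1, f), -1)) = Mul(Pow(Add(1, f), -1), Add(2, d)))
Function('P')(n) = Add(Rational(-1, 2), Mul(Rational(11, 4), n)) (Function('P')(n) = Add(Mul(3, n), Mul(Pow(Add(1, -5), -1), Add(2, n))) = Add(Mul(3, n), Mul(Pow(-4, -1), Add(2, n))) = Add(Mul(3, n), Mul(Rational(-1, 4), Add(2, n))) = Add(Mul(3, n), Add(Rational(-1, 2), Mul(Rational(-1, 4), n))) = Add(Rational(-1, 2), Mul(Rational(11, 4), n)))
Add(40285, Add(355, Mul(Function('P')(7), -198))) = Add(40285, Add(355, Mul(Add(Rational(-1, 2), Mul(Rational(11, 4), 7)), -198))) = Add(40285, Add(355, Mul(Add(Rational(-1, 2), Rational(77, 4)), -198))) = Add(40285, Add(355, Mul(Rational(75, 4), -198))) = Add(40285, Add(355, Rational(-7425, 2))) = Add(40285, Rational(-6715, 2)) = Rational(73855, 2)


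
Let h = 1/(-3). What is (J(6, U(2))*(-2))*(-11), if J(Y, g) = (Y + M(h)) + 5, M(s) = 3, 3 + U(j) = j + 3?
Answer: 308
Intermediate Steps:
U(j) = j (U(j) = -3 + (j + 3) = -3 + (3 + j) = j)
h = -1/3 ≈ -0.33333
J(Y, g) = 8 + Y (J(Y, g) = (Y + 3) + 5 = (3 + Y) + 5 = 8 + Y)
(J(6, U(2))*(-2))*(-11) = ((8 + 6)*(-2))*(-11) = (14*(-2))*(-11) = -28*(-11) = 308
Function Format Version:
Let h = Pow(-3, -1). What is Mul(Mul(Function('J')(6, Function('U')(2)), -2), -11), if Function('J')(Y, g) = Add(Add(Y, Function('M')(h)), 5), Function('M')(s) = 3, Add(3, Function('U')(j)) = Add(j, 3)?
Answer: 308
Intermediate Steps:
Function('U')(j) = j (Function('U')(j) = Add(-3, Add(j, 3)) = Add(-3, Add(3, j)) = j)
h = Rational(-1, 3) ≈ -0.33333
Function('J')(Y, g) = Add(8, Y) (Function('J')(Y, g) = Add(Add(Y, 3), 5) = Add(Add(3, Y), 5) = Add(8, Y))
Mul(Mul(Function('J')(6, Function('U')(2)), -2), -11) = Mul(Mul(Add(8, 6), -2), -11) = Mul(Mul(14, -2), -11) = Mul(-28, -11) = 308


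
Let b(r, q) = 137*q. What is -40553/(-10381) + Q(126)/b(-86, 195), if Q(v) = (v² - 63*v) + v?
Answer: 389028593/92442805 ≈ 4.2083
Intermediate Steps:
Q(v) = v² - 62*v
-40553/(-10381) + Q(126)/b(-86, 195) = -40553/(-10381) + (126*(-62 + 126))/((137*195)) = -40553*(-1/10381) + (126*64)/26715 = 40553/10381 + 8064*(1/26715) = 40553/10381 + 2688/8905 = 389028593/92442805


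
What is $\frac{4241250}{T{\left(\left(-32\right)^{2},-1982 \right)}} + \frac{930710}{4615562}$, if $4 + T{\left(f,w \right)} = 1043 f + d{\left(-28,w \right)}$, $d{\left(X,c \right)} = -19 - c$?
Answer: $\frac{791215525235}{189946530767} \approx 4.1655$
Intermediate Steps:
$T{\left(f,w \right)} = -23 - w + 1043 f$ ($T{\left(f,w \right)} = -4 - \left(19 + w - 1043 f\right) = -23 - w + 1043 f$)
$\frac{4241250}{T{\left(\left(-32\right)^{2},-1982 \right)}} + \frac{930710}{4615562} = \frac{4241250}{-23 - -1982 + 1043 \left(-32\right)^{2}} + \frac{930710}{4615562} = \frac{4241250}{-23 + 1982 + 1043 \cdot 1024} + 930710 \cdot \frac{1}{4615562} = \frac{4241250}{-23 + 1982 + 1068032} + \frac{465355}{2307781} = \frac{4241250}{1069991} + \frac{465355}{2307781} = 4241250 \cdot \frac{1}{1069991} + \frac{465355}{2307781} = \frac{326250}{82307} + \frac{465355}{2307781} = \frac{791215525235}{189946530767}$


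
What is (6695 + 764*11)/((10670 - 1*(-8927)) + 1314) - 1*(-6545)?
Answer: 136877594/20911 ≈ 6545.7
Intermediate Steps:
(6695 + 764*11)/((10670 - 1*(-8927)) + 1314) - 1*(-6545) = (6695 + 8404)/((10670 + 8927) + 1314) + 6545 = 15099/(19597 + 1314) + 6545 = 15099/20911 + 6545 = 136877594/20911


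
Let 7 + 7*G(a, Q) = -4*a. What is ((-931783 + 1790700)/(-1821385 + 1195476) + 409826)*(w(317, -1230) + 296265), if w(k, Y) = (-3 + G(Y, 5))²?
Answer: 9862575337199789133/30669541 ≈ 3.2158e+11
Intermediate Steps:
G(a, Q) = -1 - 4*a/7 (G(a, Q) = -1 + (-4*a)/7 = -1 - 4*a/7)
w(k, Y) = (-4 - 4*Y/7)² (w(k, Y) = (-3 + (-1 - 4*Y/7))² = (-4 - 4*Y/7)²)
((-931783 + 1790700)/(-1821385 + 1195476) + 409826)*(w(317, -1230) + 296265) = ((-931783 + 1790700)/(-1821385 + 1195476) + 409826)*(16*(7 - 1230)²/49 + 296265) = (858917/(-625909) + 409826)*((16/49)*(-1223)² + 296265) = (858917*(-1/625909) + 409826)*((16/49)*1495729 + 296265) = (-858917/625909 + 409826)*(23931664/49 + 296265) = (256512922917/625909)*(38448649/49) = 9862575337199789133/30669541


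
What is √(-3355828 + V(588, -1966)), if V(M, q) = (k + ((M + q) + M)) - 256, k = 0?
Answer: 3*I*√372986 ≈ 1832.2*I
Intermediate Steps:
V(M, q) = -256 + q + 2*M (V(M, q) = (0 + ((M + q) + M)) - 256 = (0 + (q + 2*M)) - 256 = (q + 2*M) - 256 = -256 + q + 2*M)
√(-3355828 + V(588, -1966)) = √(-3355828 + (-256 - 1966 + 2*588)) = √(-3355828 + (-256 - 1966 + 1176)) = √(-3355828 - 1046) = √(-3356874) = 3*I*√372986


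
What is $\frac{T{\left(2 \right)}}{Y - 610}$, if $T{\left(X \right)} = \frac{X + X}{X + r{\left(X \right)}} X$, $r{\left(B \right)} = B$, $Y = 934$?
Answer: $\frac{1}{162} \approx 0.0061728$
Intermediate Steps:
$T{\left(X \right)} = X$ ($T{\left(X \right)} = \frac{X + X}{X + X} X = \frac{2 X}{2 X} X = 2 X \frac{1}{2 X} X = 1 X = X$)
$\frac{T{\left(2 \right)}}{Y - 610} = \frac{1}{934 - 610} \cdot 2 = \frac{1}{324} \cdot 2 = \frac{1}{162}$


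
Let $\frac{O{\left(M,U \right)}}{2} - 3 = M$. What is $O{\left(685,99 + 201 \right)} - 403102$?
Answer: $-401726$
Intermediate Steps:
$O{\left(M,U \right)} = 6 + 2 M$
$O{\left(685,99 + 201 \right)} - 403102 = \left(6 + 2 \cdot 685\right) - 403102 = \left(6 + 1370\right) - 403102 = 1376 - 403102 = -401726$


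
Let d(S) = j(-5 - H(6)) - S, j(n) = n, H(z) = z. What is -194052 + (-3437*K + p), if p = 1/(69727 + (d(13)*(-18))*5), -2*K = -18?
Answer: -16173496694/71887 ≈ -2.2499e+5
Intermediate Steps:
K = 9 (K = -½*(-18) = 9)
d(S) = -11 - S (d(S) = (-5 - 1*6) - S = (-5 - 6) - S = -11 - S)
p = 1/71887 (p = 1/(69727 + ((-11 - 1*13)*(-18))*5) = 1/(69727 + ((-11 - 13)*(-18))*5) = 1/(69727 - 24*(-18)*5) = 1/(69727 + 432*5) = 1/(69727 + 2160) = 1/71887 ≈ 1.3911e-5)
-194052 + (-3437*K + p) = -194052 + (-3437*9 + 1/71887) = -194052 + (-30933 + 1/71887) = -194052 - 2223680570/71887 = -16173496694/71887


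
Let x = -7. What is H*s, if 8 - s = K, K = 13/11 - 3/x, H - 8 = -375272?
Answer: -184629888/77 ≈ -2.3978e+6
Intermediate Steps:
H = -375264 (H = 8 - 375272 = -375264)
K = 124/77 (K = 13/11 - 3/(-7) = 13*(1/11) - 3*(-⅐) = 13/11 + 3/7 = 124/77 ≈ 1.6104)
s = 492/77 (s = 8 - 1*124/77 = 8 - 124/77 = 492/77 ≈ 6.3896)
H*s = -375264*492/77 = -184629888/77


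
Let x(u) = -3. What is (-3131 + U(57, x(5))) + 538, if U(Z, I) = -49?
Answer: -2642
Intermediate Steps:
(-3131 + U(57, x(5))) + 538 = (-3131 - 49) + 538 = -3180 + 538 = -2642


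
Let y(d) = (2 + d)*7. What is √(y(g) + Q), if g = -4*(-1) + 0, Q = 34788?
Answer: 9*√430 ≈ 186.63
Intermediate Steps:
g = 4 (g = 4 + 0 = 4)
y(d) = 14 + 7*d
√(y(g) + Q) = √((14 + 7*4) + 34788) = √((14 + 28) + 34788) = √(42 + 34788) = √34830 = 9*√430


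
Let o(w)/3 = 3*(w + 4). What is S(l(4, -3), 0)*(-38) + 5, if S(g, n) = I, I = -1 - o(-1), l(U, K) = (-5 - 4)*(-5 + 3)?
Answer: 1069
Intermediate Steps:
o(w) = 36 + 9*w (o(w) = 3*(3*(w + 4)) = 3*(3*(4 + w)) = 3*(12 + 3*w) = 36 + 9*w)
l(U, K) = 18 (l(U, K) = -9*(-2) = 18)
I = -28 (I = -1 - (36 + 9*(-1)) = -1 - (36 - 9) = -1 - 1*27 = -1 - 27 = -28)
S(g, n) = -28
S(l(4, -3), 0)*(-38) + 5 = -28*(-38) + 5 = 1064 + 5 = 1069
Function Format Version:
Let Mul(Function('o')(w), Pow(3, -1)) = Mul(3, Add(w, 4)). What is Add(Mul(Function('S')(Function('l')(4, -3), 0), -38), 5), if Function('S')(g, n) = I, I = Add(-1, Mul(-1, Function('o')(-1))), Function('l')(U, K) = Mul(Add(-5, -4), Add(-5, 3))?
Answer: 1069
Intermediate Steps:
Function('o')(w) = Add(36, Mul(9, w)) (Function('o')(w) = Mul(3, Mul(3, Add(w, 4))) = Mul(3, Mul(3, Add(4, w))) = Mul(3, Add(12, Mul(3, w))) = Add(36, Mul(9, w)))
Function('l')(U, K) = 18 (Function('l')(U, K) = Mul(-9, -2) = 18)
I = -28 (I = Add(-1, Mul(-1, Add(36, Mul(9, -1)))) = Add(-1, Mul(-1, Add(36, -9))) = Add(-1, Mul(-1, 27)) = Add(-1, -27) = -28)
Function('S')(g, n) = -28
Add(Mul(Function('S')(Function('l')(4, -3), 0), -38), 5) = Add(Mul(-28, -38), 5) = Add(1064, 5) = 1069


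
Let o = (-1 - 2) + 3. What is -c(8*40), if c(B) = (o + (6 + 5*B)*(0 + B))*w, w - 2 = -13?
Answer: 5653120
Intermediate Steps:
w = -11 (w = 2 - 13 = -11)
o = 0 (o = -3 + 3 = 0)
c(B) = -11*B*(6 + 5*B) (c(B) = (0 + (6 + 5*B)*(0 + B))*(-11) = (0 + (6 + 5*B)*B)*(-11) = (0 + B*(6 + 5*B))*(-11) = (B*(6 + 5*B))*(-11) = -11*B*(6 + 5*B))
-c(8*40) = -11*8*40*(-6 - 40*40) = -11*320*(-6 - 5*320) = -11*320*(-6 - 1600) = -11*320*(-1606) = -1*(-5653120) = 5653120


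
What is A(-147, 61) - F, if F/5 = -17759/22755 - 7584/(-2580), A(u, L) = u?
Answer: -30879466/195693 ≈ -157.80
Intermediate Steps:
F = 2112595/195693 (F = 5*(-17759/22755 - 7584/(-2580)) = 5*(-17759*1/22755 - 7584*(-1/2580)) = 5*(-17759/22755 + 632/215) = 5*(422519/195693) = 2112595/195693 ≈ 10.795)
A(-147, 61) - F = -147 - 1*2112595/195693 = -147 - 2112595/195693 = -30879466/195693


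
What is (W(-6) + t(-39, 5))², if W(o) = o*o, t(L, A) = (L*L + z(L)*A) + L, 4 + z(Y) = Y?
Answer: 1697809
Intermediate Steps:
z(Y) = -4 + Y
t(L, A) = L + L² + A*(-4 + L) (t(L, A) = (L*L + (-4 + L)*A) + L = (L² + A*(-4 + L)) + L = L + L² + A*(-4 + L))
W(o) = o²
(W(-6) + t(-39, 5))² = ((-6)² + (-39 + (-39)² + 5*(-4 - 39)))² = (36 + (-39 + 1521 + 5*(-43)))² = (36 + (-39 + 1521 - 215))² = (36 + 1267)² = 1303² = 1697809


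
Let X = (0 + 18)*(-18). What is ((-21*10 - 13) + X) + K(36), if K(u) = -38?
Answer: -585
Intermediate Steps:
X = -324 (X = 18*(-18) = -324)
((-21*10 - 13) + X) + K(36) = ((-21*10 - 13) - 324) - 38 = ((-210 - 13) - 324) - 38 = (-223 - 324) - 38 = -547 - 38 = -585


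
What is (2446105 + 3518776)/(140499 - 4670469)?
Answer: -5964881/4529970 ≈ -1.3168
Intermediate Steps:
(2446105 + 3518776)/(140499 - 4670469) = 5964881/(-4529970) = 5964881*(-1/4529970) = -5964881/4529970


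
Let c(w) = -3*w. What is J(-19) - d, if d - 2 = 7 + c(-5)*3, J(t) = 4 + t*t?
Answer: 311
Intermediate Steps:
J(t) = 4 + t²
d = 54 (d = 2 + (7 - 3*(-5)*3) = 2 + (7 + 15*3) = 2 + (7 + 45) = 2 + 52 = 54)
J(-19) - d = (4 + (-19)²) - 1*54 = (4 + 361) - 54 = 365 - 54 = 311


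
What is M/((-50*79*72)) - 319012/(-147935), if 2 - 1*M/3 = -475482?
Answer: -2004919397/701211900 ≈ -2.8592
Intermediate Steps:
M = 1426452 (M = 6 - 3*(-475482) = 6 + 1426446 = 1426452)
M/((-50*79*72)) - 319012/(-147935) = 1426452/((-50*79*72)) - 319012/(-147935) = 1426452/((-3950*72)) - 319012*(-1/147935) = 1426452/(-284400) + 319012/147935 = 1426452*(-1/284400) + 319012/147935 = -118871/23700 + 319012/147935 = -2004919397/701211900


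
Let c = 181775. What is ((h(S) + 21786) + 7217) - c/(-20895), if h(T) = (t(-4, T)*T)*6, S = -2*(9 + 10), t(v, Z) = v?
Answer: 125051140/4179 ≈ 29924.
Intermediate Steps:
S = -38 (S = -2*19 = -38)
h(T) = -24*T (h(T) = -4*T*6 = -24*T)
((h(S) + 21786) + 7217) - c/(-20895) = ((-24*(-38) + 21786) + 7217) - 181775/(-20895) = ((912 + 21786) + 7217) - 181775*(-1)/20895 = (22698 + 7217) - 1*(-36355/4179) = 29915 + 36355/4179 = 125051140/4179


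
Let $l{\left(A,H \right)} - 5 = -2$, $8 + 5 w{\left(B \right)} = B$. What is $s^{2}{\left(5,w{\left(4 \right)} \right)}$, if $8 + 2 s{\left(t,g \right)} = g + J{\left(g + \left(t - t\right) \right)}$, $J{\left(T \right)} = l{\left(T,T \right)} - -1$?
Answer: $\frac{144}{25} \approx 5.76$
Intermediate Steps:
$w{\left(B \right)} = - \frac{8}{5} + \frac{B}{5}$
$l{\left(A,H \right)} = 3$ ($l{\left(A,H \right)} = 5 - 2 = 3$)
$J{\left(T \right)} = 4$ ($J{\left(T \right)} = 3 - -1 = 3 + 1 = 4$)
$s{\left(t,g \right)} = -2 + \frac{g}{2}$ ($s{\left(t,g \right)} = -4 + \frac{g + 4}{2} = -4 + \frac{4 + g}{2} = -4 + \left(2 + \frac{g}{2}\right) = -2 + \frac{g}{2}$)
$s^{2}{\left(5,w{\left(4 \right)} \right)} = \left(-2 + \frac{- \frac{8}{5} + \frac{1}{5} \cdot 4}{2}\right)^{2} = \left(-2 + \frac{- \frac{8}{5} + \frac{4}{5}}{2}\right)^{2} = \left(-2 + \frac{1}{2} \left(- \frac{4}{5}\right)\right)^{2} = \left(-2 - \frac{2}{5}\right)^{2} = \left(- \frac{12}{5}\right)^{2} = \frac{144}{25}$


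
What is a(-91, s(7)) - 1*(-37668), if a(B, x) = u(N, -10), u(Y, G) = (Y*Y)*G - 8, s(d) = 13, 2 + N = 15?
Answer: 35970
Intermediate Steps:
N = 13 (N = -2 + 15 = 13)
u(Y, G) = -8 + G*Y² (u(Y, G) = Y²*G - 8 = G*Y² - 8 = -8 + G*Y²)
a(B, x) = -1698 (a(B, x) = -8 - 10*13² = -8 - 10*169 = -8 - 1690 = -1698)
a(-91, s(7)) - 1*(-37668) = -1698 - 1*(-37668) = -1698 + 37668 = 35970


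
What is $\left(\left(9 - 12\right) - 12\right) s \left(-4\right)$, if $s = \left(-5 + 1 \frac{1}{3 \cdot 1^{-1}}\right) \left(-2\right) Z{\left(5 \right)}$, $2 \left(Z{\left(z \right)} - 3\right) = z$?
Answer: $3080$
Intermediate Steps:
$Z{\left(z \right)} = 3 + \frac{z}{2}$
$s = \frac{154}{3}$ ($s = \left(-5 + 1 \frac{1}{3 \cdot 1^{-1}}\right) \left(-2\right) \left(3 + \frac{1}{2} \cdot 5\right) = \left(-5 + 1 \frac{1}{3 \cdot 1}\right) \left(-2\right) \left(3 + \frac{5}{2}\right) = \left(-5 + 1 \cdot \frac{1}{3}\right) \left(-2\right) \frac{11}{2} = \left(-5 + \frac{1}{3}\right) \left(-2\right) \frac{11}{2} = \left(- \frac{14}{3}\right) \left(-2\right) \frac{11}{2} = \frac{28}{3} \cdot \frac{11}{2} = \frac{154}{3} \approx 51.333$)
$\left(\left(9 - 12\right) - 12\right) s \left(-4\right) = \left(\left(9 - 12\right) - 12\right) \frac{154}{3} \left(-4\right) = \left(-3 - 12\right) \frac{154}{3} \left(-4\right) = \left(-15\right) \frac{154}{3} \left(-4\right) = \left(-770\right) \left(-4\right) = 3080$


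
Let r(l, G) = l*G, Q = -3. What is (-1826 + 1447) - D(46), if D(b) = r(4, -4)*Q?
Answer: -427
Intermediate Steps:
r(l, G) = G*l
D(b) = 48 (D(b) = -4*4*(-3) = -16*(-3) = 48)
(-1826 + 1447) - D(46) = (-1826 + 1447) - 1*48 = -379 - 48 = -427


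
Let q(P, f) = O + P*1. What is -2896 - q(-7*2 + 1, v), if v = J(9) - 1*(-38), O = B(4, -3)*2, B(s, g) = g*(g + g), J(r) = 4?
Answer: -2919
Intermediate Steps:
B(s, g) = 2*g² (B(s, g) = g*(2*g) = 2*g²)
O = 36 (O = (2*(-3)²)*2 = (2*9)*2 = 18*2 = 36)
v = 42 (v = 4 - 1*(-38) = 4 + 38 = 42)
q(P, f) = 36 + P (q(P, f) = 36 + P*1 = 36 + P)
-2896 - q(-7*2 + 1, v) = -2896 - (36 + (-7*2 + 1)) = -2896 - (36 + (-14 + 1)) = -2896 - (36 - 13) = -2896 - 1*23 = -2896 - 23 = -2919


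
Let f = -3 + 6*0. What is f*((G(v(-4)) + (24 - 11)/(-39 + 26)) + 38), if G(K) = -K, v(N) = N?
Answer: -123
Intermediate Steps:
f = -3 (f = -3 + 0 = -3)
f*((G(v(-4)) + (24 - 11)/(-39 + 26)) + 38) = -3*((-1*(-4) + (24 - 11)/(-39 + 26)) + 38) = -3*((4 + 13/(-13)) + 38) = -3*((4 + 13*(-1/13)) + 38) = -3*((4 - 1) + 38) = -3*(3 + 38) = -3*41 = -123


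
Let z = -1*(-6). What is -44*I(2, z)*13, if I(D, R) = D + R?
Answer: -4576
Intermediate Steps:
z = 6
-44*I(2, z)*13 = -44*(2 + 6)*13 = -44*8*13 = -352*13 = -4576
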